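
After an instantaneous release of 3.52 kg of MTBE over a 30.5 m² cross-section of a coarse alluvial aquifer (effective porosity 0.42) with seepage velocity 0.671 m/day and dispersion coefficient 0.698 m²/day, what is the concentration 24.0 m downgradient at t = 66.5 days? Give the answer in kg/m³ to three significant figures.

For an instantaneous plane source, C(x,t) = M/(n_e·A·√(4πDt)) · exp(−(x−vt)²/(4Dt)), with n_e·A the pore (flow) area.
Plume center vt = 0.671 × 66.5 = 44.6215 m, so the well at 24.0 m is 20.6215 m upgradient of the peak.
√(4πDt) = 24.15 m, giving peak height M/(n_e·A·√(4πDt)) = 3.52/(0.42 × 30.5 × 24.15) = 0.01138 kg/m³.
(x−vt)²/(4Dt) = (-20.6215)²/(4 × 0.698 × 66.5) = 2.290; exp(−2.290) = 0.1013.
C = 0.01138 × 0.1013 = 0.00115 kg/m³.

0.00115 kg/m³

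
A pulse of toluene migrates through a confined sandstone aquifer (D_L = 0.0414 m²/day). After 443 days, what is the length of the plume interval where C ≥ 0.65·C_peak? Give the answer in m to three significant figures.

11.2 m

The plume is Gaussian with σ = √(2Dt) = √(2 × 0.0414 × 443) = 6.056 m.
C/C_peak = exp(−Δx²/(2σ²)) = 0.65 ⇒ Δx = σ·√(−2 ln 0.65) = 6.056 × 0.9282 = 5.621 m.
Width = 2Δx = 11.2 m.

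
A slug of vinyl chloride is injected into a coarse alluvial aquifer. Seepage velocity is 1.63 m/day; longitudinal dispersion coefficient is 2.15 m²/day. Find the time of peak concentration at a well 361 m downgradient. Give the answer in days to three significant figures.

For the 1D instantaneous-source solution, setting ∂C/∂t = 0 at fixed x gives v²t² + 2Dt − x² = 0, so t = (√(D² + v²x²) − D)/v².
√(D² + v²x²) = √(2.15² + 1.63² × 361²) = 588.4; v² = 2.6569.
t = (588.4 − 2.15)/2.6569 = 221 days (vs. the pure-advection estimate x/v = 221 d).

221 days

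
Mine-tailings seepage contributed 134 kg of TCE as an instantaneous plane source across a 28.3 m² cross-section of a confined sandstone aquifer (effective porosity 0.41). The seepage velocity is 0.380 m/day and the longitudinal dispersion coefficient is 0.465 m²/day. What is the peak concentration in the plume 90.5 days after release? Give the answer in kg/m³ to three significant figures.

The peak of an instantaneous 1D plume sits at x = vt; there the Gaussian factor is 1 and C_max = M/(n_e·A·√(4πDt)), where n_e·A is the pore area the mass is dissolved in.
√(4πDt) = √(4π × 0.465 × 90.5) = 23.00 m, so C_max = 134/(0.41 × 28.3 × 23.00) = 0.502 kg/m³.

0.502 kg/m³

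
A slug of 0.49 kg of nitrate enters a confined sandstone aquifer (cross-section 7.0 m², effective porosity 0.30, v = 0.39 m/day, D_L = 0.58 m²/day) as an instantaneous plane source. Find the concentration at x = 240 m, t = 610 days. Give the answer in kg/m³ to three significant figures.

0.00349 kg/m³

For an instantaneous plane source, C(x,t) = M/(n_e·A·√(4πDt)) · exp(−(x−vt)²/(4Dt)), with n_e·A the pore (flow) area.
Plume center vt = 0.39 × 610 = 237.9 m, so the well at 240 m is 2.1 m downgradient of the peak.
√(4πDt) = 66.68 m, giving peak height M/(n_e·A·√(4πDt)) = 0.49/(0.30 × 7.0 × 66.68) = 0.003499 kg/m³.
(x−vt)²/(4Dt) = (2.1)²/(4 × 0.58 × 610) = 0.003116; exp(−0.003116) = 0.9969.
C = 0.003499 × 0.9969 = 0.00349 kg/m³.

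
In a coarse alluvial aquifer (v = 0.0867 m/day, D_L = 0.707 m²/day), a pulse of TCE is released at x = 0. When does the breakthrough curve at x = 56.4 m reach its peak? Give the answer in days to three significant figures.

563 days

For the 1D instantaneous-source solution, setting ∂C/∂t = 0 at fixed x gives v²t² + 2Dt − x² = 0, so t = (√(D² + v²x²) − D)/v².
√(D² + v²x²) = √(0.707² + 0.0867² × 56.4²) = 4.941; v² = 0.00751689.
t = (4.941 − 0.707)/0.00751689 = 563 days (vs. the pure-advection estimate x/v = 651 d).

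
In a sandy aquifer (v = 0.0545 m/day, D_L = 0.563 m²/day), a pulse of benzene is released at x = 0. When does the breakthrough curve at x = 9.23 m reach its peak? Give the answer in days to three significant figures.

For the 1D instantaneous-source solution, setting ∂C/∂t = 0 at fixed x gives v²t² + 2Dt − x² = 0, so t = (√(D² + v²x²) − D)/v².
√(D² + v²x²) = √(0.563² + 0.0545² × 9.23²) = 0.7550; v² = 0.00297025.
t = (0.7550 − 0.563)/0.00297025 = 64.6 days (vs. the pure-advection estimate x/v = 169 d).

64.6 days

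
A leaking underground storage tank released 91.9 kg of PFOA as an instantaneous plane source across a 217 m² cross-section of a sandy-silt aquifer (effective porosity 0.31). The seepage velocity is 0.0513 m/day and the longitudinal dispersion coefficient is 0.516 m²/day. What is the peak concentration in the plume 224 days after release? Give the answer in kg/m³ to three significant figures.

0.0358 kg/m³

The peak of an instantaneous 1D plume sits at x = vt; there the Gaussian factor is 1 and C_max = M/(n_e·A·√(4πDt)), where n_e·A is the pore area the mass is dissolved in.
√(4πDt) = √(4π × 0.516 × 224) = 38.11 m, so C_max = 91.9/(0.31 × 217 × 38.11) = 0.0358 kg/m³.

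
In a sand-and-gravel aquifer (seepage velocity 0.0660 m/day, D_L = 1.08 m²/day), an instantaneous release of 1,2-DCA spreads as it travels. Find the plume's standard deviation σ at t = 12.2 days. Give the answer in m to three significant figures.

Dispersive spreading gives a Gaussian with σ² = 2Dt; advection only shifts the center.
σ = √(2 × 1.08 × 12.2) = 5.13 m.

5.13 m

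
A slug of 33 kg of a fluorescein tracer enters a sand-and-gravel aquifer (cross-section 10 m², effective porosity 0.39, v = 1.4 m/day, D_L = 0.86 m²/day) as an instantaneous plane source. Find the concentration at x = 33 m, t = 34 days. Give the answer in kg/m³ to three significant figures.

0.0713 kg/m³

For an instantaneous plane source, C(x,t) = M/(n_e·A·√(4πDt)) · exp(−(x−vt)²/(4Dt)), with n_e·A the pore (flow) area.
Plume center vt = 1.4 × 34 = 47.6 m, so the well at 33 m is 14.6 m upgradient of the peak.
√(4πDt) = 19.17 m, giving peak height M/(n_e·A·√(4πDt)) = 33/(0.39 × 10 × 19.17) = 0.4414 kg/m³.
(x−vt)²/(4Dt) = (-14.6)²/(4 × 0.86 × 34) = 1.823; exp(−1.823) = 0.1615.
C = 0.4414 × 0.1615 = 0.0713 kg/m³.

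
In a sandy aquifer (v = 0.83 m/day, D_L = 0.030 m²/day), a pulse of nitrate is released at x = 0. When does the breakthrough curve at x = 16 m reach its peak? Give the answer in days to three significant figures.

For the 1D instantaneous-source solution, setting ∂C/∂t = 0 at fixed x gives v²t² + 2Dt − x² = 0, so t = (√(D² + v²x²) − D)/v².
√(D² + v²x²) = √(0.030² + 0.83² × 16²) = 13.28; v² = 0.6889.
t = (13.28 − 0.030)/0.6889 = 19.2 days (vs. the pure-advection estimate x/v = 19.3 d).

19.2 days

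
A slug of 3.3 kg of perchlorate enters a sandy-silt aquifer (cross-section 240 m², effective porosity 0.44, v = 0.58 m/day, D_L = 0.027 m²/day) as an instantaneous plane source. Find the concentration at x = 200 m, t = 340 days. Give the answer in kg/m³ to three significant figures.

For an instantaneous plane source, C(x,t) = M/(n_e·A·√(4πDt)) · exp(−(x−vt)²/(4Dt)), with n_e·A the pore (flow) area.
Plume center vt = 0.58 × 340 = 197.2 m, so the well at 200 m is 2.8 m downgradient of the peak.
√(4πDt) = 10.74 m, giving peak height M/(n_e·A·√(4πDt)) = 3.3/(0.44 × 240 × 10.74) = 0.002910 kg/m³.
(x−vt)²/(4Dt) = (2.8)²/(4 × 0.027 × 340) = 0.2135; exp(−0.2135) = 0.8078.
C = 0.002910 × 0.8078 = 0.00235 kg/m³.

0.00235 kg/m³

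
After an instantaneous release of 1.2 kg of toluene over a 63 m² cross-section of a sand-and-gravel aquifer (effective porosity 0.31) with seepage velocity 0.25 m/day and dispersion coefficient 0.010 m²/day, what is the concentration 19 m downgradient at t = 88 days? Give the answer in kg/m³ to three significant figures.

0.00143 kg/m³

For an instantaneous plane source, C(x,t) = M/(n_e·A·√(4πDt)) · exp(−(x−vt)²/(4Dt)), with n_e·A the pore (flow) area.
Plume center vt = 0.25 × 88 = 22 m, so the well at 19 m is 3 m upgradient of the peak.
√(4πDt) = 3.325 m, giving peak height M/(n_e·A·√(4πDt)) = 1.2/(0.31 × 63 × 3.325) = 0.01848 kg/m³.
(x−vt)²/(4Dt) = (-3)²/(4 × 0.010 × 88) = 2.557; exp(−2.557) = 0.07754.
C = 0.01848 × 0.07754 = 0.00143 kg/m³.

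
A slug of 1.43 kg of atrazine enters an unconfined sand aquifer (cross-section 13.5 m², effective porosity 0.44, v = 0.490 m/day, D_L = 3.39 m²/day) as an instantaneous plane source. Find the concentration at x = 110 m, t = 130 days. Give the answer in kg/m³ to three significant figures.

0.000959 kg/m³

For an instantaneous plane source, C(x,t) = M/(n_e·A·√(4πDt)) · exp(−(x−vt)²/(4Dt)), with n_e·A the pore (flow) area.
Plume center vt = 0.490 × 130 = 63.7 m, so the well at 110 m is 46.3 m downgradient of the peak.
√(4πDt) = 74.42 m, giving peak height M/(n_e·A·√(4πDt)) = 1.43/(0.44 × 13.5 × 74.42) = 0.003235 kg/m³.
(x−vt)²/(4Dt) = (46.3)²/(4 × 3.39 × 130) = 1.216; exp(−1.216) = 0.2964.
C = 0.003235 × 0.2964 = 0.000959 kg/m³.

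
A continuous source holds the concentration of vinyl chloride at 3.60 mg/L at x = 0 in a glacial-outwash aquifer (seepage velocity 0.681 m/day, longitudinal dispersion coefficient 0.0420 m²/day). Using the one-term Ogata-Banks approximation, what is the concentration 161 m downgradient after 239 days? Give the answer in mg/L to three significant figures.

2.35 mg/L

For a continuous step input, C/C₀ ≈ ½·erfc((x−vt)/(2√(Dt))).
vt = 0.681 × 239 = 162.759 m and 2√(Dt) = 2√(0.0420 × 239) = 6.337 m.
Argument (x−vt)/(2√(Dt)) = (161 − 162.759)/6.337 = -0.2776; ½·erfc(-0.2776) = 0.6527.
C = 3.60 × 0.6527 = 2.35 mg/L.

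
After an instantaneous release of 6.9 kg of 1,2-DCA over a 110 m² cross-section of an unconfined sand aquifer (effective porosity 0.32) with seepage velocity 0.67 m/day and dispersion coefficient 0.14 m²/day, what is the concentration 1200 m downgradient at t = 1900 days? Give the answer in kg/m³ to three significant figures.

2.27e-05 kg/m³

For an instantaneous plane source, C(x,t) = M/(n_e·A·√(4πDt)) · exp(−(x−vt)²/(4Dt)), with n_e·A the pore (flow) area.
Plume center vt = 0.67 × 1900 = 1273 m, so the well at 1200 m is 73 m upgradient of the peak.
√(4πDt) = 57.82 m, giving peak height M/(n_e·A·√(4πDt)) = 6.9/(0.32 × 110 × 57.82) = 0.003390 kg/m³.
(x−vt)²/(4Dt) = (-73)²/(4 × 0.14 × 1900) = 5.008; exp(−5.008) = 0.006684.
C = 0.003390 × 0.006684 = 2.27e-05 kg/m³.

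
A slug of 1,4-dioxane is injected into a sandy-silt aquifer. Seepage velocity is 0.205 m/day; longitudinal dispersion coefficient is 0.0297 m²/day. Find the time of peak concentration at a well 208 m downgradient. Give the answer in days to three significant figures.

For the 1D instantaneous-source solution, setting ∂C/∂t = 0 at fixed x gives v²t² + 2Dt − x² = 0, so t = (√(D² + v²x²) − D)/v².
√(D² + v²x²) = √(0.0297² + 0.205² × 208²) = 42.64; v² = 0.042025.
t = (42.64 − 0.0297)/0.042025 = 1010 days (vs. the pure-advection estimate x/v = 1010 d).

1010 days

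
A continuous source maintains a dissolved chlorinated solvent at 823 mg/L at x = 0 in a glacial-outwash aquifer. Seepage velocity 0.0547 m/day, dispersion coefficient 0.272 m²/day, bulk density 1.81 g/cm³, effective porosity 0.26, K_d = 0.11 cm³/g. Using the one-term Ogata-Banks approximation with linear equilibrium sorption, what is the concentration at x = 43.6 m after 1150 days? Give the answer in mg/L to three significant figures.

276 mg/L

Retardation factor R = 1 + ρ_b·K_d/n = 1 + 1.81 × 0.11/0.26 = 1.766.
Sorption retards both mechanisms: v_R = v/R = 0.03097 m/day, D_R = D/R = 0.1540 m²/day.
v_R·t = 0.03097 × 1150 = 35.6155 m; 2√(D_R t) = 26.62 m; argument = (43.6 − 35.6155)/26.62 = 0.2999.
C = C₀ × ½·erfc(0.2999) = 823 × 0.3357 = 276 mg/L.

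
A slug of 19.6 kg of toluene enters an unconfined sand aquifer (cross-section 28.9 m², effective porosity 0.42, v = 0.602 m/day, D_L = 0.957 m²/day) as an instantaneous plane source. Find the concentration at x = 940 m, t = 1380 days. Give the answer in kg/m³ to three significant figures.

For an instantaneous plane source, C(x,t) = M/(n_e·A·√(4πDt)) · exp(−(x−vt)²/(4Dt)), with n_e·A the pore (flow) area.
Plume center vt = 0.602 × 1380 = 830.76 m, so the well at 940 m is 109.24 m downgradient of the peak.
√(4πDt) = 128.8 m, giving peak height M/(n_e·A·√(4πDt)) = 19.6/(0.42 × 28.9 × 128.8) = 0.01254 kg/m³.
(x−vt)²/(4Dt) = (109.24)²/(4 × 0.957 × 1380) = 2.259; exp(−2.259) = 0.1045.
C = 0.01254 × 0.1045 = 0.00131 kg/m³.

0.00131 kg/m³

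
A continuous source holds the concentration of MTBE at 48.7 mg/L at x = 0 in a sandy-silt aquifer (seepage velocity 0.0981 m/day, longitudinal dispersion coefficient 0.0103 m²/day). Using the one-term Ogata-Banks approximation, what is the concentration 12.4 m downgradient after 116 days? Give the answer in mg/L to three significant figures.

12.4 mg/L

For a continuous step input, C/C₀ ≈ ½·erfc((x−vt)/(2√(Dt))).
vt = 0.0981 × 116 = 11.3796 m and 2√(Dt) = 2√(0.0103 × 116) = 2.186 m.
Argument (x−vt)/(2√(Dt)) = (12.4 − 11.3796)/2.186 = 0.4668; ½·erfc(0.4668) = 0.2546.
C = 48.7 × 0.2546 = 12.4 mg/L.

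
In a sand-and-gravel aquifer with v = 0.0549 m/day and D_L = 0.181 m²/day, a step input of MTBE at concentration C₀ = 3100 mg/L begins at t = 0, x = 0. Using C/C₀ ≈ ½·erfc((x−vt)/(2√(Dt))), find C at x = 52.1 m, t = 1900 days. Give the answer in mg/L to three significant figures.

For a continuous step input, C/C₀ ≈ ½·erfc((x−vt)/(2√(Dt))).
vt = 0.0549 × 1900 = 104.31 m and 2√(Dt) = 2√(0.181 × 1900) = 37.09 m.
Argument (x−vt)/(2√(Dt)) = (52.1 − 104.31)/37.09 = -1.408; ½·erfc(-1.408) = 0.9768.
C = 3100 × 0.9768 = 3030 mg/L.

3030 mg/L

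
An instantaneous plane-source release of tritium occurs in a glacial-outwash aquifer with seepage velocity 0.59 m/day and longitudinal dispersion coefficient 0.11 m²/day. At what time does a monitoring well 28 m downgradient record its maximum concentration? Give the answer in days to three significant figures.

For the 1D instantaneous-source solution, setting ∂C/∂t = 0 at fixed x gives v²t² + 2Dt − x² = 0, so t = (√(D² + v²x²) − D)/v².
√(D² + v²x²) = √(0.11² + 0.59² × 28²) = 16.52; v² = 0.3481.
t = (16.52 − 0.11)/0.3481 = 47.1 days (vs. the pure-advection estimate x/v = 47.5 d).

47.1 days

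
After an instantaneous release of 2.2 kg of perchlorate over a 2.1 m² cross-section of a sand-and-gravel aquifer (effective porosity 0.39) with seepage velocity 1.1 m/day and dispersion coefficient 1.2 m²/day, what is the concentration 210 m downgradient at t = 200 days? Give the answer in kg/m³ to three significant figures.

For an instantaneous plane source, C(x,t) = M/(n_e·A·√(4πDt)) · exp(−(x−vt)²/(4Dt)), with n_e·A the pore (flow) area.
Plume center vt = 1.1 × 200 = 220 m, so the well at 210 m is 10 m upgradient of the peak.
√(4πDt) = 54.92 m, giving peak height M/(n_e·A·√(4πDt)) = 2.2/(0.39 × 2.1 × 54.92) = 0.04891 kg/m³.
(x−vt)²/(4Dt) = (-10)²/(4 × 1.2 × 200) = 0.1042; exp(−0.1042) = 0.9010.
C = 0.04891 × 0.9010 = 0.0441 kg/m³.

0.0441 kg/m³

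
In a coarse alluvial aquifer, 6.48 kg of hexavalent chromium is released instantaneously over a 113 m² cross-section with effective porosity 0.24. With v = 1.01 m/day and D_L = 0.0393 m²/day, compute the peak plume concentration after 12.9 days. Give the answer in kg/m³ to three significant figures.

0.0947 kg/m³

The peak of an instantaneous 1D plume sits at x = vt; there the Gaussian factor is 1 and C_max = M/(n_e·A·√(4πDt)), where n_e·A is the pore area the mass is dissolved in.
√(4πDt) = √(4π × 0.0393 × 12.9) = 2.524 m, so C_max = 6.48/(0.24 × 113 × 2.524) = 0.0947 kg/m³.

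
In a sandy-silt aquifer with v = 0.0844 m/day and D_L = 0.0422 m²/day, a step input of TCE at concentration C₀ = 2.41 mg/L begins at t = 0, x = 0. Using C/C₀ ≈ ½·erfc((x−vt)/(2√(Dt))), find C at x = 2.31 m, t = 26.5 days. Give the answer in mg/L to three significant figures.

For a continuous step input, C/C₀ ≈ ½·erfc((x−vt)/(2√(Dt))).
vt = 0.0844 × 26.5 = 2.2366 m and 2√(Dt) = 2√(0.0422 × 26.5) = 2.115 m.
Argument (x−vt)/(2√(Dt)) = (2.31 − 2.2366)/2.115 = 0.03470; ½·erfc(0.03470) = 0.4804.
C = 2.41 × 0.4804 = 1.16 mg/L.

1.16 mg/L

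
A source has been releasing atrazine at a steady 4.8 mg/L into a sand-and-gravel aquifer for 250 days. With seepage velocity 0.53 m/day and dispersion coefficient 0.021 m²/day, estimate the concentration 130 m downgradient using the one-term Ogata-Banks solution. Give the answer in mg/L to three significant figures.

3.74 mg/L

For a continuous step input, C/C₀ ≈ ½·erfc((x−vt)/(2√(Dt))).
vt = 0.53 × 250 = 132.5 m and 2√(Dt) = 2√(0.021 × 250) = 4.583 m.
Argument (x−vt)/(2√(Dt)) = (130 − 132.5)/4.583 = -0.5455; ½·erfc(-0.5455) = 0.7798.
C = 4.8 × 0.7798 = 3.74 mg/L.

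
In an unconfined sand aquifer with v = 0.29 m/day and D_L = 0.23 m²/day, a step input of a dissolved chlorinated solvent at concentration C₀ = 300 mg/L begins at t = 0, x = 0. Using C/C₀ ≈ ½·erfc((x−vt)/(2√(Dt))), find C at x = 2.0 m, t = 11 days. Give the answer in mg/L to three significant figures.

For a continuous step input, C/C₀ ≈ ½·erfc((x−vt)/(2√(Dt))).
vt = 0.29 × 11 = 3.19 m and 2√(Dt) = 2√(0.23 × 11) = 3.181 m.
Argument (x−vt)/(2√(Dt)) = (2.0 − 3.19)/3.181 = -0.3741; ½·erfc(-0.3741) = 0.7016.
C = 300 × 0.7016 = 210 mg/L.

210 mg/L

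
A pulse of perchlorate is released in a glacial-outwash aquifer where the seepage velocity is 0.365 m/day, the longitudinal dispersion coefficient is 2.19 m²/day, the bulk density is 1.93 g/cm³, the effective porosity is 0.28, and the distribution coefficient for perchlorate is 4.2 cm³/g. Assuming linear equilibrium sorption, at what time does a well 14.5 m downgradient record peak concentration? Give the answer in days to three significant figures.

795 days

Retardation factor R = 1 + ρ_b·K_d/n = 1 + 1.93 × 4.2/0.28 = 29.95.
Sorption retards both mechanisms: v_R = v/R = 0.01219 m/day, D_R = D/R = 0.07312 m²/day.
Peak time from v_R²t² + 2D_R t − x² = 0: t = (√(D_R² + v_R²x²) − D_R)/v_R².
√(D_R² + v_R²x²) = √(0.07312² + 0.01219² × 14.5²) = 0.1913; v_R² = 0.0001486.
t = (0.1913 − 0.07312)/0.0001486 = 795 days.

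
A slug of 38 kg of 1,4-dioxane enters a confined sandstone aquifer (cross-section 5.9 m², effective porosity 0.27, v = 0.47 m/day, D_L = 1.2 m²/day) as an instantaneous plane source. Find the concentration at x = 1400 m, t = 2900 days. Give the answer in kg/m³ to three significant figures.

For an instantaneous plane source, C(x,t) = M/(n_e·A·√(4πDt)) · exp(−(x−vt)²/(4Dt)), with n_e·A the pore (flow) area.
Plume center vt = 0.47 × 2900 = 1363 m, so the well at 1400 m is 37 m downgradient of the peak.
√(4πDt) = 209.1 m, giving peak height M/(n_e·A·√(4πDt)) = 38/(0.27 × 5.9 × 209.1) = 0.1141 kg/m³.
(x−vt)²/(4Dt) = (37)²/(4 × 1.2 × 2900) = 0.09835; exp(−0.09835) = 0.9063.
C = 0.1141 × 0.9063 = 0.103 kg/m³.

0.103 kg/m³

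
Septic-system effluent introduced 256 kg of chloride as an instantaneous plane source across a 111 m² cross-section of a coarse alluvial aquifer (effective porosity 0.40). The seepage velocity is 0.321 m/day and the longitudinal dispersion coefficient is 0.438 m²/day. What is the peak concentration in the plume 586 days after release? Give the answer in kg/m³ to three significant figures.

0.102 kg/m³

The peak of an instantaneous 1D plume sits at x = vt; there the Gaussian factor is 1 and C_max = M/(n_e·A·√(4πDt)), where n_e·A is the pore area the mass is dissolved in.
√(4πDt) = √(4π × 0.438 × 586) = 56.79 m, so C_max = 256/(0.40 × 111 × 56.79) = 0.102 kg/m³.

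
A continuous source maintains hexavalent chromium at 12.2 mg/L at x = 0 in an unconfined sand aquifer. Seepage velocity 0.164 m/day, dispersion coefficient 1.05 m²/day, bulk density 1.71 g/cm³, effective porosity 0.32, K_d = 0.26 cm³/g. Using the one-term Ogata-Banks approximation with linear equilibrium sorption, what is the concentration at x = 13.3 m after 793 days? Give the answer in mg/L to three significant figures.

11.5 mg/L

Retardation factor R = 1 + ρ_b·K_d/n = 1 + 1.71 × 0.26/0.32 = 2.389.
Sorption retards both mechanisms: v_R = v/R = 0.06865 m/day, D_R = D/R = 0.4395 m²/day.
v_R·t = 0.06865 × 793 = 54.43945 m; 2√(D_R t) = 37.34 m; argument = (13.3 − 54.43945)/37.34 = -1.102.
C = C₀ × ½·erfc(-1.102) = 12.2 × 0.9404 = 11.5 mg/L.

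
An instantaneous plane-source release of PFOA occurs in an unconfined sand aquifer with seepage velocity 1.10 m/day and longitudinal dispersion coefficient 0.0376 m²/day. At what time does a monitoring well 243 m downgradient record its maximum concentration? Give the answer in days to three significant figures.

For the 1D instantaneous-source solution, setting ∂C/∂t = 0 at fixed x gives v²t² + 2Dt − x² = 0, so t = (√(D² + v²x²) − D)/v².
√(D² + v²x²) = √(0.0376² + 1.10² × 243²) = 267.3; v² = 1.21.
t = (267.3 − 0.0376)/1.21 = 221 days (vs. the pure-advection estimate x/v = 221 d).

221 days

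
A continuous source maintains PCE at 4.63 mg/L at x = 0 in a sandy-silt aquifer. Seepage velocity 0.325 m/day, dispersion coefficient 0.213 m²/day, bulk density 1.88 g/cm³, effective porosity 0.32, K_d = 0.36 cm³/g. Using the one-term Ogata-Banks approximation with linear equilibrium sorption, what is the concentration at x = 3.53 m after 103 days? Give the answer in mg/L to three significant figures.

4.50 mg/L

Retardation factor R = 1 + ρ_b·K_d/n = 1 + 1.88 × 0.36/0.32 = 3.115.
Sorption retards both mechanisms: v_R = v/R = 0.1043 m/day, D_R = D/R = 0.06838 m²/day.
v_R·t = 0.1043 × 103 = 10.7429 m; 2√(D_R t) = 5.308 m; argument = (3.53 − 10.7429)/5.308 = -1.359.
C = C₀ × ½·erfc(-1.359) = 4.63 × 0.9727 = 4.50 mg/L.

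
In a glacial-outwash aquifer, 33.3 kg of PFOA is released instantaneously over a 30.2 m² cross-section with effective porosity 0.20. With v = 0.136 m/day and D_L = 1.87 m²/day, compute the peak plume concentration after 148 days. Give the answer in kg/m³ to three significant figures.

0.0935 kg/m³

The peak of an instantaneous 1D plume sits at x = vt; there the Gaussian factor is 1 and C_max = M/(n_e·A·√(4πDt)), where n_e·A is the pore area the mass is dissolved in.
√(4πDt) = √(4π × 1.87 × 148) = 58.97 m, so C_max = 33.3/(0.20 × 30.2 × 58.97) = 0.0935 kg/m³.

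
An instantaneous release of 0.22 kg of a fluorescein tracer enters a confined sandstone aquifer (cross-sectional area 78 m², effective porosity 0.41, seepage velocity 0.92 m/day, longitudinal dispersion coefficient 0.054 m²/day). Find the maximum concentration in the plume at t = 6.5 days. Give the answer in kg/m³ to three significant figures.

0.00328 kg/m³

The peak of an instantaneous 1D plume sits at x = vt; there the Gaussian factor is 1 and C_max = M/(n_e·A·√(4πDt)), where n_e·A is the pore area the mass is dissolved in.
√(4πDt) = √(4π × 0.054 × 6.5) = 2.100 m, so C_max = 0.22/(0.41 × 78 × 2.100) = 0.00328 kg/m³.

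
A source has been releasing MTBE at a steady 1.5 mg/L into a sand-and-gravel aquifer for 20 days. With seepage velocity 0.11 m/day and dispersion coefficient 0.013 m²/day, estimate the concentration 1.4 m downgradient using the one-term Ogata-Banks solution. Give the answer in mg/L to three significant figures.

1.30 mg/L

For a continuous step input, C/C₀ ≈ ½·erfc((x−vt)/(2√(Dt))).
vt = 0.11 × 20 = 2.2 m and 2√(Dt) = 2√(0.013 × 20) = 1.020 m.
Argument (x−vt)/(2√(Dt)) = (1.4 − 2.2)/1.020 = -0.7843; ½·erfc(-0.7843) = 0.8663.
C = 1.5 × 0.8663 = 1.30 mg/L.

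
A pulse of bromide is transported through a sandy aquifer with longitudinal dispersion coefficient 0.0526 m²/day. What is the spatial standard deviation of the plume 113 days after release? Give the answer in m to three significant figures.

3.45 m

Dispersive spreading gives a Gaussian with σ² = 2Dt; advection only shifts the center.
σ = √(2 × 0.0526 × 113) = 3.45 m.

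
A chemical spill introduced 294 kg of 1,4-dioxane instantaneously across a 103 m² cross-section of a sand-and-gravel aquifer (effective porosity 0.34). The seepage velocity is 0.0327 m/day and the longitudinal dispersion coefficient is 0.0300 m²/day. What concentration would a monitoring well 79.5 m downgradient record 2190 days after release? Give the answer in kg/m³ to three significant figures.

0.231 kg/m³

For an instantaneous plane source, C(x,t) = M/(n_e·A·√(4πDt)) · exp(−(x−vt)²/(4Dt)), with n_e·A the pore (flow) area.
Plume center vt = 0.0327 × 2190 = 71.613 m, so the well at 79.5 m is 7.887 m downgradient of the peak.
√(4πDt) = 28.73 m, giving peak height M/(n_e·A·√(4πDt)) = 294/(0.34 × 103 × 28.73) = 0.2922 kg/m³.
(x−vt)²/(4Dt) = (7.887)²/(4 × 0.0300 × 2190) = 0.2367; exp(−0.2367) = 0.7892.
C = 0.2922 × 0.7892 = 0.231 kg/m³.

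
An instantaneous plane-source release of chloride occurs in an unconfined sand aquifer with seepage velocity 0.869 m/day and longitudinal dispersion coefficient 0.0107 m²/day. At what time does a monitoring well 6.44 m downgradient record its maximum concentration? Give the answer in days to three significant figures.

For the 1D instantaneous-source solution, setting ∂C/∂t = 0 at fixed x gives v²t² + 2Dt − x² = 0, so t = (√(D² + v²x²) − D)/v².
√(D² + v²x²) = √(0.0107² + 0.869² × 6.44²) = 5.596; v² = 0.755161.
t = (5.596 − 0.0107)/0.755161 = 7.40 days (vs. the pure-advection estimate x/v = 7.41 d).

7.40 days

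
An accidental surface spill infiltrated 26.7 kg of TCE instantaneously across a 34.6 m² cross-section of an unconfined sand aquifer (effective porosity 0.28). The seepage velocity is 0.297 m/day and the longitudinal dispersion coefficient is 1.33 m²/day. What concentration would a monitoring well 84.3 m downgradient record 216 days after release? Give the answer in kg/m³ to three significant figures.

For an instantaneous plane source, C(x,t) = M/(n_e·A·√(4πDt)) · exp(−(x−vt)²/(4Dt)), with n_e·A the pore (flow) area.
Plume center vt = 0.297 × 216 = 64.152 m, so the well at 84.3 m is 20.148 m downgradient of the peak.
√(4πDt) = 60.08 m, giving peak height M/(n_e·A·√(4πDt)) = 26.7/(0.28 × 34.6 × 60.08) = 0.04587 kg/m³.
(x−vt)²/(4Dt) = (20.148)²/(4 × 1.33 × 216) = 0.3533; exp(−0.3533) = 0.7024.
C = 0.04587 × 0.7024 = 0.0322 kg/m³.

0.0322 kg/m³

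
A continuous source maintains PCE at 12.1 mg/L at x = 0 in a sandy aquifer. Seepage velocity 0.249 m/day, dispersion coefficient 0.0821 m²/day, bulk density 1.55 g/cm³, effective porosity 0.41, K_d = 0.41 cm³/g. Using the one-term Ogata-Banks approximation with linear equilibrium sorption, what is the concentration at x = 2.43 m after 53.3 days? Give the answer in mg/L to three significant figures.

Retardation factor R = 1 + ρ_b·K_d/n = 1 + 1.55 × 0.41/0.41 = 2.550.
Sorption retards both mechanisms: v_R = v/R = 0.09765 m/day, D_R = D/R = 0.03220 m²/day.
v_R·t = 0.09765 × 53.3 = 5.204745 m; 2√(D_R t) = 2.620 m; argument = (2.43 − 5.204745)/2.620 = -1.059.
C = C₀ × ½·erfc(-1.059) = 12.1 × 0.9329 = 11.3 mg/L.

11.3 mg/L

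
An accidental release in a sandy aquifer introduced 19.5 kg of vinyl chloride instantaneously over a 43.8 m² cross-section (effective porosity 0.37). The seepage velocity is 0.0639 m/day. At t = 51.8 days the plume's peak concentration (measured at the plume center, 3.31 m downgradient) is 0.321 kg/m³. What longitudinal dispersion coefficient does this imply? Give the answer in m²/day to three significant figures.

At the plume center C_max = M/(n_e·A·√(4πDt)), so D = M²/(4πt·(n_e·A·C_max)²).
n_e·A·C_max = 0.37 × 43.8 × 0.321 = 5.202 kg/m.
D = 19.5²/(4π × 51.8 × 5.202²) = 0.0216 m²/day.

0.0216 m²/day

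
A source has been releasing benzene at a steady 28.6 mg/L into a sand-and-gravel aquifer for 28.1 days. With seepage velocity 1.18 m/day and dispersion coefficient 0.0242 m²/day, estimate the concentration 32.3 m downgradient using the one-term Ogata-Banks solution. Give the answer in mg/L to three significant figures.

22.0 mg/L

For a continuous step input, C/C₀ ≈ ½·erfc((x−vt)/(2√(Dt))).
vt = 1.18 × 28.1 = 33.158 m and 2√(Dt) = 2√(0.0242 × 28.1) = 1.649 m.
Argument (x−vt)/(2√(Dt)) = (32.3 − 33.158)/1.649 = -0.5203; ½·erfc(-0.5203) = 0.7691.
C = 28.6 × 0.7691 = 22.0 mg/L.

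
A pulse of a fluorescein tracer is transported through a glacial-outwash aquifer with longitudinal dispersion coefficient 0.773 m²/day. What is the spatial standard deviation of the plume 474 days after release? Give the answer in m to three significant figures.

27.1 m

Dispersive spreading gives a Gaussian with σ² = 2Dt; advection only shifts the center.
σ = √(2 × 0.773 × 474) = 27.1 m.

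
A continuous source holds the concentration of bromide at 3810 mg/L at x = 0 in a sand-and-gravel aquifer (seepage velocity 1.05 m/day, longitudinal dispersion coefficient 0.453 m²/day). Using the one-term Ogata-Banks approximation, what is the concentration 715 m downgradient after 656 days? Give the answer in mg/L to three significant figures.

For a continuous step input, C/C₀ ≈ ½·erfc((x−vt)/(2√(Dt))).
vt = 1.05 × 656 = 688.8 m and 2√(Dt) = 2√(0.453 × 656) = 34.48 m.
Argument (x−vt)/(2√(Dt)) = (715 − 688.8)/34.48 = 0.7599; ½·erfc(0.7599) = 0.1413.
C = 3810 × 0.1413 = 538 mg/L.

538 mg/L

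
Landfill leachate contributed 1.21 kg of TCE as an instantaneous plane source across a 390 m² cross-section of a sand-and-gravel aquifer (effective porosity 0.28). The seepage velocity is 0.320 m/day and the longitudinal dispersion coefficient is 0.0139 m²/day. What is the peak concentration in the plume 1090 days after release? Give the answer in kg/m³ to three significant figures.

The peak of an instantaneous 1D plume sits at x = vt; there the Gaussian factor is 1 and C_max = M/(n_e·A·√(4πDt)), where n_e·A is the pore area the mass is dissolved in.
√(4πDt) = √(4π × 0.0139 × 1090) = 13.80 m, so C_max = 1.21/(0.28 × 390 × 13.80) = 0.000803 kg/m³.

0.000803 kg/m³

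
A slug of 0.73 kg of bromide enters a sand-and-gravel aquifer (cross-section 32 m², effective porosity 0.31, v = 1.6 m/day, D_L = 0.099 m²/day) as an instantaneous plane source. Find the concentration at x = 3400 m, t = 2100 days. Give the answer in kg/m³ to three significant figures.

For an instantaneous plane source, C(x,t) = M/(n_e·A·√(4πDt)) · exp(−(x−vt)²/(4Dt)), with n_e·A the pore (flow) area.
Plume center vt = 1.6 × 2100 = 3360 m, so the well at 3400 m is 40 m downgradient of the peak.
√(4πDt) = 51.11 m, giving peak height M/(n_e·A·√(4πDt)) = 0.73/(0.31 × 32 × 51.11) = 0.001440 kg/m³.
(x−vt)²/(4Dt) = (40)²/(4 × 0.099 × 2100) = 1.924; exp(−1.924) = 0.1460.
C = 0.001440 × 0.1460 = 0.000210 kg/m³.

0.000210 kg/m³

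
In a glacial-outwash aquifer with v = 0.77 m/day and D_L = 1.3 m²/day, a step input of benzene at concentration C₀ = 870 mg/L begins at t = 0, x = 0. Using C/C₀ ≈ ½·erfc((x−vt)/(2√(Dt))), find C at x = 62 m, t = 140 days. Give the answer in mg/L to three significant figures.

For a continuous step input, C/C₀ ≈ ½·erfc((x−vt)/(2√(Dt))).
vt = 0.77 × 140 = 107.8 m and 2√(Dt) = 2√(1.3 × 140) = 26.98 m.
Argument (x−vt)/(2√(Dt)) = (62 − 107.8)/26.98 = -1.698; ½·erfc(-1.698) = 0.9918.
C = 870 × 0.9918 = 863 mg/L.

863 mg/L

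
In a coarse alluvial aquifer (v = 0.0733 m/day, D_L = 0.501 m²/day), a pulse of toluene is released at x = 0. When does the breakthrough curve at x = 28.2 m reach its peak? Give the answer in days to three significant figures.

For the 1D instantaneous-source solution, setting ∂C/∂t = 0 at fixed x gives v²t² + 2Dt − x² = 0, so t = (√(D² + v²x²) − D)/v².
√(D² + v²x²) = √(0.501² + 0.0733² × 28.2²) = 2.127; v² = 0.00537289.
t = (2.127 − 0.501)/0.00537289 = 303 days (vs. the pure-advection estimate x/v = 385 d).

303 days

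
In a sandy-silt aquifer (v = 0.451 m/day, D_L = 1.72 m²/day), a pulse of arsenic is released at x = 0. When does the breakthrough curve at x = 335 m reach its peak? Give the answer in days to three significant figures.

For the 1D instantaneous-source solution, setting ∂C/∂t = 0 at fixed x gives v²t² + 2Dt − x² = 0, so t = (√(D² + v²x²) − D)/v².
√(D² + v²x²) = √(1.72² + 0.451² × 335²) = 151.1; v² = 0.203401.
t = (151.1 − 1.72)/0.203401 = 734 days (vs. the pure-advection estimate x/v = 743 d).

734 days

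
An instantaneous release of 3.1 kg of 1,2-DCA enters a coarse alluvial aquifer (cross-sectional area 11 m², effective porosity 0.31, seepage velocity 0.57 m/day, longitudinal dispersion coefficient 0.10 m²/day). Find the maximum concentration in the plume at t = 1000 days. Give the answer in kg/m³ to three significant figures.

0.0256 kg/m³

The peak of an instantaneous 1D plume sits at x = vt; there the Gaussian factor is 1 and C_max = M/(n_e·A·√(4πDt)), where n_e·A is the pore area the mass is dissolved in.
√(4πDt) = √(4π × 0.10 × 1000) = 35.45 m, so C_max = 3.1/(0.31 × 11 × 35.45) = 0.0256 kg/m³.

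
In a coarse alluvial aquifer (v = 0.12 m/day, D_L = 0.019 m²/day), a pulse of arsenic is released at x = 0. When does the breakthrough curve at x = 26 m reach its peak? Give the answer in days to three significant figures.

For the 1D instantaneous-source solution, setting ∂C/∂t = 0 at fixed x gives v²t² + 2Dt − x² = 0, so t = (√(D² + v²x²) − D)/v².
√(D² + v²x²) = √(0.019² + 0.12² × 26²) = 3.120; v² = 0.0144.
t = (3.120 − 0.019)/0.0144 = 215 days (vs. the pure-advection estimate x/v = 217 d).

215 days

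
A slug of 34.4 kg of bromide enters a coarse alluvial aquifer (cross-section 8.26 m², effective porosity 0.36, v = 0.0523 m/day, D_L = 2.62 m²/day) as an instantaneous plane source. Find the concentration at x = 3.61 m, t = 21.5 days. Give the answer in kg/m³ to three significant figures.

0.423 kg/m³

For an instantaneous plane source, C(x,t) = M/(n_e·A·√(4πDt)) · exp(−(x−vt)²/(4Dt)), with n_e·A the pore (flow) area.
Plume center vt = 0.0523 × 21.5 = 1.12445 m, so the well at 3.61 m is 2.48555 m downgradient of the peak.
√(4πDt) = 26.61 m, giving peak height M/(n_e·A·√(4πDt)) = 34.4/(0.36 × 8.26 × 26.61) = 0.4347 kg/m³.
(x−vt)²/(4Dt) = (2.48555)²/(4 × 2.62 × 21.5) = 0.02742; exp(−0.02742) = 0.9730.
C = 0.4347 × 0.9730 = 0.423 kg/m³.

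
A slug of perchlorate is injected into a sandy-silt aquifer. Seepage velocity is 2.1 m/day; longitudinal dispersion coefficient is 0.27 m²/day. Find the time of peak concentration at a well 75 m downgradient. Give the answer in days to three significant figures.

35.7 days

For the 1D instantaneous-source solution, setting ∂C/∂t = 0 at fixed x gives v²t² + 2Dt − x² = 0, so t = (√(D² + v²x²) − D)/v².
√(D² + v²x²) = √(0.27² + 2.1² × 75²) = 157.5; v² = 4.41.
t = (157.5 − 0.27)/4.41 = 35.7 days (vs. the pure-advection estimate x/v = 35.7 d).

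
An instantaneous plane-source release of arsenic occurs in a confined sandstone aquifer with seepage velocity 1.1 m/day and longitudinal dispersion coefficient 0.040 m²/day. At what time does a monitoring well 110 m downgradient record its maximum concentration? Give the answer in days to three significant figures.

For the 1D instantaneous-source solution, setting ∂C/∂t = 0 at fixed x gives v²t² + 2Dt − x² = 0, so t = (√(D² + v²x²) − D)/v².
√(D² + v²x²) = √(0.040² + 1.1² × 110²) = 121.0; v² = 1.21.
t = (121.0 − 0.040)/1.21 = 100 days (vs. the pure-advection estimate x/v = 100 d).

100 days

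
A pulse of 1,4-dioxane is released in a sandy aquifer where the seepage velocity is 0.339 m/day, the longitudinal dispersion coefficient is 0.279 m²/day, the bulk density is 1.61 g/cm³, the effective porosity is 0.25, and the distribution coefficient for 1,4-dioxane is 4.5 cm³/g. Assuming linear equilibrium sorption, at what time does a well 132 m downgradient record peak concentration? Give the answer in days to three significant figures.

Retardation factor R = 1 + ρ_b·K_d/n = 1 + 1.61 × 4.5/0.25 = 29.98.
Sorption retards both mechanisms: v_R = v/R = 0.01131 m/day, D_R = D/R = 0.009306 m²/day.
Peak time from v_R²t² + 2D_R t − x² = 0: t = (√(D_R² + v_R²x²) − D_R)/v_R².
√(D_R² + v_R²x²) = √(0.009306² + 0.01131² × 132²) = 1.493; v_R² = 0.0001279.
t = (1.493 − 0.009306)/0.0001279 = 11600 days.

11600 days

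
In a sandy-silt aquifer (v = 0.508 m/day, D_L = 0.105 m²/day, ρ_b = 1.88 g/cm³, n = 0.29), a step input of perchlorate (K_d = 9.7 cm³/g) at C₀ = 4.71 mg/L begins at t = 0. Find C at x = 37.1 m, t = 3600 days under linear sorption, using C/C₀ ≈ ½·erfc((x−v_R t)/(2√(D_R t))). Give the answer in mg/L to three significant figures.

Retardation factor R = 1 + ρ_b·K_d/n = 1 + 1.88 × 9.7/0.29 = 63.88.
Sorption retards both mechanisms: v_R = v/R = 0.007952 m/day, D_R = D/R = 0.001644 m²/day.
v_R·t = 0.007952 × 3600 = 28.6272 m; 2√(D_R t) = 4.866 m; argument = (37.1 − 28.6272)/4.866 = 1.741.
C = C₀ × ½·erfc(1.741) = 4.71 × 0.006905 = 0.0325 mg/L.

0.0325 mg/L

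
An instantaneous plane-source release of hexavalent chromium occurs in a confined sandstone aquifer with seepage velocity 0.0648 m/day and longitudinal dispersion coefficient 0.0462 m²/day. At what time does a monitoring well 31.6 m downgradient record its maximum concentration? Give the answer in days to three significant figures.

For the 1D instantaneous-source solution, setting ∂C/∂t = 0 at fixed x gives v²t² + 2Dt − x² = 0, so t = (√(D² + v²x²) − D)/v².
√(D² + v²x²) = √(0.0462² + 0.0648² × 31.6²) = 2.048; v² = 0.00419904.
t = (2.048 − 0.0462)/0.00419904 = 477 days (vs. the pure-advection estimate x/v = 488 d).

477 days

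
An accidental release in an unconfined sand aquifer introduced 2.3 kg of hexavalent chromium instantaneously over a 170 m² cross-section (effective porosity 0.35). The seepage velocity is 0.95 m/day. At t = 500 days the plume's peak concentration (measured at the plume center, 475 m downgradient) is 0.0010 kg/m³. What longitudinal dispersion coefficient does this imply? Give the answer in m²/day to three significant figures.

At the plume center C_max = M/(n_e·A·√(4πDt)), so D = M²/(4πt·(n_e·A·C_max)²).
n_e·A·C_max = 0.35 × 170 × 0.0010 = 0.05950 kg/m.
D = 2.3²/(4π × 500 × 0.05950²) = 0.238 m²/day.

0.238 m²/day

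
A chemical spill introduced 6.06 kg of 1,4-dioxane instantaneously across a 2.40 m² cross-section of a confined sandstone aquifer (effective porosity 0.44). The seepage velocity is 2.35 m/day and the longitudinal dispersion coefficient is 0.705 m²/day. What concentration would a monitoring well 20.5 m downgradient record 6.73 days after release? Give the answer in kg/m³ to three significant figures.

For an instantaneous plane source, C(x,t) = M/(n_e·A·√(4πDt)) · exp(−(x−vt)²/(4Dt)), with n_e·A the pore (flow) area.
Plume center vt = 2.35 × 6.73 = 15.8155 m, so the well at 20.5 m is 4.6845 m downgradient of the peak.
√(4πDt) = 7.722 m, giving peak height M/(n_e·A·√(4πDt)) = 6.06/(0.44 × 2.40 × 7.722) = 0.7432 kg/m³.
(x−vt)²/(4Dt) = (4.6845)²/(4 × 0.705 × 6.73) = 1.156; exp(−1.156) = 0.3147.
C = 0.7432 × 0.3147 = 0.234 kg/m³.

0.234 kg/m³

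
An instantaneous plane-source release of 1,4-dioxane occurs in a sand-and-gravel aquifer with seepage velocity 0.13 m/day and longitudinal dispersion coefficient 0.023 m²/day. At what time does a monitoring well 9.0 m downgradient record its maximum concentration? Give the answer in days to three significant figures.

67.9 days

For the 1D instantaneous-source solution, setting ∂C/∂t = 0 at fixed x gives v²t² + 2Dt − x² = 0, so t = (√(D² + v²x²) − D)/v².
√(D² + v²x²) = √(0.023² + 0.13² × 9.0²) = 1.170; v² = 0.0169.
t = (1.170 − 0.023)/0.0169 = 67.9 days (vs. the pure-advection estimate x/v = 69.2 d).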